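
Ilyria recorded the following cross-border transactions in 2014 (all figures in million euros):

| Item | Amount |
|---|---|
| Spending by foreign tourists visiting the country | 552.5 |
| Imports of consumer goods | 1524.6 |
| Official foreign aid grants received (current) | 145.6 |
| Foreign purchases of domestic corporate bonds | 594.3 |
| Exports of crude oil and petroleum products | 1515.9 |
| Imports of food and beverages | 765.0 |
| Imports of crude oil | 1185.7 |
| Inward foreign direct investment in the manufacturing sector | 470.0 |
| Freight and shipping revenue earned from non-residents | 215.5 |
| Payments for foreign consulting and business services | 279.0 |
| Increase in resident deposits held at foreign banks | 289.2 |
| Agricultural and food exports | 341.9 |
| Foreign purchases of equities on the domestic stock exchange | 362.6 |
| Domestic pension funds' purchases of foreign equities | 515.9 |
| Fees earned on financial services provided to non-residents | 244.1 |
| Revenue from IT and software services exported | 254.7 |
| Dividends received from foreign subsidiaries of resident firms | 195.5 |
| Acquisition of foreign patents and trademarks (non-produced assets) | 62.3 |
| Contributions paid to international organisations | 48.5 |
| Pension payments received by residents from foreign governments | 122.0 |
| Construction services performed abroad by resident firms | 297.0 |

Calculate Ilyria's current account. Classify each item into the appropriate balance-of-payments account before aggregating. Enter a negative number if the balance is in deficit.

81.9

Goods: -1185.7 - 1524.6 - 765.0 + 1515.9 + 341.9 = -1617.5
Services: -279.0 + 244.1 + 254.7 + 215.5 + 552.5 + 297.0 = 1284.8
Primary income: 195.5
Secondary income: 122.0 - 48.5 + 145.6 = 219.1
Current account = (-1617.5) + 1284.8 + 195.5 + 219.1 = 81.9
(Excluded from the current account — financial account: foreign purchases of domestic corporate bonds 594.3, inward foreign direct investment in the manufacturing sector 470.0, increase in resident deposits held at foreign banks 289.2, foreign purchases of equities on the domestic stock exchange 362.6, domestic pension funds' purchases of foreign equities 515.9; capital account: acquisition of foreign patents and trademarks (non-produced assets) 62.3.)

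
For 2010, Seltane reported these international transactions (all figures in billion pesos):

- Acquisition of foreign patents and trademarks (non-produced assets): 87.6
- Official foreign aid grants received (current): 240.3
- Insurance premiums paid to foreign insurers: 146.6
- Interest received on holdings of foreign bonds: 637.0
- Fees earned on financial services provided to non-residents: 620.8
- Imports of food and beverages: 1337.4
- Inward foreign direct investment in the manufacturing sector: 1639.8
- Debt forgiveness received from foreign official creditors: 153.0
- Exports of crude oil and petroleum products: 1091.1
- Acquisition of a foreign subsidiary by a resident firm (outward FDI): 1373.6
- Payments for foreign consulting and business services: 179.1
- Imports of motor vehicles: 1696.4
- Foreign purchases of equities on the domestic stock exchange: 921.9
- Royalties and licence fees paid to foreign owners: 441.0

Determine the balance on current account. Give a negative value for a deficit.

-1211.3

Goods: -1337.4 + 1091.1 - 1696.4 = -1942.7
Services: -441.0 - 146.6 + 620.8 - 179.1 = -145.9
Primary income: 637.0
Secondary income: 240.3
Current account = (-1942.7) + (-145.9) + 637.0 + 240.3 = -1211.3
(Excluded from the current account — capital account: acquisition of foreign patents and trademarks (non-produced assets) 87.6, debt forgiveness received from foreign official creditors 153.0; financial account: inward foreign direct investment in the manufacturing sector 1639.8, acquisition of a foreign subsidiary by a resident firm (outward FDI) 1373.6, foreign purchases of equities on the domestic stock exchange 921.9.)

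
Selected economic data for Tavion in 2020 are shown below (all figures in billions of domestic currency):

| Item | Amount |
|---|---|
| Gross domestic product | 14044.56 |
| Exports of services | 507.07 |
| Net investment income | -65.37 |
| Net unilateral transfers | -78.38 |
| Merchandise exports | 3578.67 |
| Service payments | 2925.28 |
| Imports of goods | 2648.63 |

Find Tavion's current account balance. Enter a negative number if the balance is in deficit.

Goods balance = 3578.67 - 2648.63 = 930.04
Services balance = 507.07 - 2925.28 = -2418.21
Trade balance (goods + services) = 930.04 + (-2418.21) = -1488.17
Net primary income = -65.37
Net secondary income = -78.38
Current account = -1488.17 + (-65.37) + (-78.38) = -1631.92

-1631.92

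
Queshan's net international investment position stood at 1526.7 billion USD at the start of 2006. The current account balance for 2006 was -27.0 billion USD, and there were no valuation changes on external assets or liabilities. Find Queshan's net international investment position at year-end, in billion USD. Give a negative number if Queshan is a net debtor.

With no valuation effects, change in NIIP = current account = -27.0
End-of-year NIIP = 1526.7 + (-27.0) = 1499.7

1499.7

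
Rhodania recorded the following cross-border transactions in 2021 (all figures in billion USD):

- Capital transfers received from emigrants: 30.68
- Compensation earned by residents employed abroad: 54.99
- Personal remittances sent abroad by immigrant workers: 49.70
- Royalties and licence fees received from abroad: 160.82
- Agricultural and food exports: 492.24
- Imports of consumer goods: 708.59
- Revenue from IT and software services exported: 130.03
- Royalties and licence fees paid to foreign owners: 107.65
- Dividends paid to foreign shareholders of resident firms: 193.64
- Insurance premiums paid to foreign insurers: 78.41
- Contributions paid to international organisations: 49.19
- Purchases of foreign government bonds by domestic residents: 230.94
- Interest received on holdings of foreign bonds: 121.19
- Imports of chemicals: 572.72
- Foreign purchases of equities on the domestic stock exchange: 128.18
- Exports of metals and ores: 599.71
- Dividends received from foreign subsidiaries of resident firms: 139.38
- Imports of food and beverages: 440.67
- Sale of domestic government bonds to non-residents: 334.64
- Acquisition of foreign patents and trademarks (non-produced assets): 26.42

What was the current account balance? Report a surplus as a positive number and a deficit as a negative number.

Goods: -572.72 + 492.24 - 440.67 - 708.59 + 599.71 = -630.03
Services: 130.03 + 160.82 - 78.41 - 107.65 = 104.79
Primary income: 121.19 + 139.38 + 54.99 - 193.64 = 121.92
Secondary income: -49.19 - 49.70 = -98.89
Current account = (-630.03) + 104.79 + 121.92 + (-98.89) = -502.21
(Excluded from the current account — capital account: capital transfers received from emigrants 30.68, acquisition of foreign patents and trademarks (non-produced assets) 26.42; financial account: purchases of foreign government bonds by domestic residents 230.94, foreign purchases of equities on the domestic stock exchange 128.18, sale of domestic government bonds to non-residents 334.64.)

-502.21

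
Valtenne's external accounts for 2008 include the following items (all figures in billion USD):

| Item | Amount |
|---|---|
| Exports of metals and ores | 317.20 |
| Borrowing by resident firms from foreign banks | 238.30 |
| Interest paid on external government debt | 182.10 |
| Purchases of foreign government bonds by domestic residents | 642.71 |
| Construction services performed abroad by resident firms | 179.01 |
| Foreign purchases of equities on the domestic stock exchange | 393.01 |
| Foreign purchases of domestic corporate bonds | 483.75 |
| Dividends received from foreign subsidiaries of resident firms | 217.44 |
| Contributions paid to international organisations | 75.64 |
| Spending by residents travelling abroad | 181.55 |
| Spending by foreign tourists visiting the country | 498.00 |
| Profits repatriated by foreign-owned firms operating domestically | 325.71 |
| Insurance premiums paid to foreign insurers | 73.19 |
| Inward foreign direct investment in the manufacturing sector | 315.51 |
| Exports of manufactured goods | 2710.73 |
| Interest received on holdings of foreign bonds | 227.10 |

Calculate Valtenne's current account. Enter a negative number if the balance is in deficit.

3311.29

Goods: 317.20 + 2710.73 = 3027.93
Services: 179.01 - 73.19 - 181.55 + 498.00 = 422.27
Primary income: 227.10 + 217.44 - 325.71 - 182.10 = -63.27
Secondary income: -75.64
Current account = 3027.93 + 422.27 + (-63.27) + (-75.64) = 3311.29
(Excluded from the current account — financial account: borrowing by resident firms from foreign banks 238.30, purchases of foreign government bonds by domestic residents 642.71, foreign purchases of equities on the domestic stock exchange 393.01, foreign purchases of domestic corporate bonds 483.75, inward foreign direct investment in the manufacturing sector 315.51.)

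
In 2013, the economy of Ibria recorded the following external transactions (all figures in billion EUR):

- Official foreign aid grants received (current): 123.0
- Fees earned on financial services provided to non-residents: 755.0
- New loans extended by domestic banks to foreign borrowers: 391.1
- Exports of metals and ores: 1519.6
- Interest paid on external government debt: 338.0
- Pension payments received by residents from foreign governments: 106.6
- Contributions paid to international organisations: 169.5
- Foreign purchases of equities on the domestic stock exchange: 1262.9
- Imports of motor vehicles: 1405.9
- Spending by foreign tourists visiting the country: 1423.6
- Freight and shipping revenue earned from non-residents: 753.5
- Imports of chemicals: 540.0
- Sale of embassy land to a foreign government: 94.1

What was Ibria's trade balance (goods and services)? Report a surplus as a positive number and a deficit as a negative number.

Goods: 1519.6 - 540.0 - 1405.9 = -426.3
Services: 1423.6 + 755.0 + 753.5 = 2932.1
Trade balance = -426.3 + 2932.1 = 2505.8
(Excluded from the trade balance — secondary income: official foreign aid grants received (current) 123.0, pension payments received by residents from foreign governments 106.6, contributions paid to international organisations 169.5; financial account: new loans extended by domestic banks to foreign borrowers 391.1, foreign purchases of equities on the domestic stock exchange 1262.9; primary income: interest paid on external government debt 338.0; capital account: sale of embassy land to a foreign government 94.1.)

2505.8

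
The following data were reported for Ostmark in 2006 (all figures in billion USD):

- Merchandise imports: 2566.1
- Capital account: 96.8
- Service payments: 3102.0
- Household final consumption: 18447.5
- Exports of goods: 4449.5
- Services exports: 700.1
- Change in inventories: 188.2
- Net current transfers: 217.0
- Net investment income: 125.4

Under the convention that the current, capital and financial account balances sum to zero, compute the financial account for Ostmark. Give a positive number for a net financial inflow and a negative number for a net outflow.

79.3

Goods balance = 4449.5 - 2566.1 = 1883.4
Services balance = 700.1 - 3102.0 = -2401.9
Trade balance (goods + services) = 1883.4 + (-2401.9) = -518.5
Net primary income = 125.4
Net secondary income = 217.0
Current account = -518.5 + 125.4 + 217.0 = -176.1
Financial account = -(-176.1 + 96.8) = 79.3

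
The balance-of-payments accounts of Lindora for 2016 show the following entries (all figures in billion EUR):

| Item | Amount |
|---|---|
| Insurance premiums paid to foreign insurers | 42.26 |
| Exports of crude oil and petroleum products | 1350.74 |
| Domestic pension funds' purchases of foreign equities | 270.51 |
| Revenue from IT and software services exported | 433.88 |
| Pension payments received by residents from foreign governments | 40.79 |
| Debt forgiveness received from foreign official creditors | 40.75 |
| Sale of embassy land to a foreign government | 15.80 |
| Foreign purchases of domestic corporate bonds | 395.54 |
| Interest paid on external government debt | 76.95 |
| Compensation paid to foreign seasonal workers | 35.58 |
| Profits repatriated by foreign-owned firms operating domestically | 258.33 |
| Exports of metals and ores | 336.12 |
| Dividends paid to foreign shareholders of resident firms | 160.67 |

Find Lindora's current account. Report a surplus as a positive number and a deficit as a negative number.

1587.74

Goods: 336.12 + 1350.74 = 1686.86
Services: 433.88 - 42.26 = 391.62
Primary income: -76.95 - 35.58 - 258.33 - 160.67 = -531.53
Secondary income: 40.79
Current account = 1686.86 + 391.62 + (-531.53) + 40.79 = 1587.74
(Excluded from the current account — financial account: domestic pension funds' purchases of foreign equities 270.51, foreign purchases of domestic corporate bonds 395.54; capital account: debt forgiveness received from foreign official creditors 40.75, sale of embassy land to a foreign government 15.80.)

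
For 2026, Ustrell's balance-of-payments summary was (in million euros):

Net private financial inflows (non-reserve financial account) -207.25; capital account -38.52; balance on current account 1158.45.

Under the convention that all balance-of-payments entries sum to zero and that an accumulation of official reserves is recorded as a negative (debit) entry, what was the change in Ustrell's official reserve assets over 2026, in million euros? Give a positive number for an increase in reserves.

912.68

Official reserve transactions balance = -(1158.45 + (-38.52) + (-207.25)) = -912.68
An accumulation of reserves is recorded as a debit (negative entry), so the change in the stock of reserves is the negative of that balance.
Change in official reserves = -(-912.68) = 912.68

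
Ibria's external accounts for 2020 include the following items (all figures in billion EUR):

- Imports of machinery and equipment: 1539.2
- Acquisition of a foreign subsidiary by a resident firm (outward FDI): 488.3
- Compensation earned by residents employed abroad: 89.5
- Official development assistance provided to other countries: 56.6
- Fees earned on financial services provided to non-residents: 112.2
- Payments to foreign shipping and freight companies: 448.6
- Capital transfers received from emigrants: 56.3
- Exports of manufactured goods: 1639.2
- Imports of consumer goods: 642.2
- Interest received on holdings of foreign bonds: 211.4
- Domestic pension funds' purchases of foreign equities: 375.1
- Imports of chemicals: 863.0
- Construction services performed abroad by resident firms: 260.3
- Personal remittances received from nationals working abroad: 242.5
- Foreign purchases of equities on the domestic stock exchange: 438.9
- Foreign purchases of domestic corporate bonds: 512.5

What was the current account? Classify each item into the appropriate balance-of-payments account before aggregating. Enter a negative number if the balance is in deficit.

-994.5

Goods: -642.2 - 1539.2 - 863.0 + 1639.2 = -1405.2
Services: 112.2 + 260.3 - 448.6 = -76.1
Primary income: 211.4 + 89.5 = 300.9
Secondary income: -56.6 + 242.5 = 185.9
Current account = (-1405.2) + (-76.1) + 300.9 + 185.9 = -994.5
(Excluded from the current account — financial account: acquisition of a foreign subsidiary by a resident firm (outward FDI) 488.3, domestic pension funds' purchases of foreign equities 375.1, foreign purchases of equities on the domestic stock exchange 438.9, foreign purchases of domestic corporate bonds 512.5; capital account: capital transfers received from emigrants 56.3.)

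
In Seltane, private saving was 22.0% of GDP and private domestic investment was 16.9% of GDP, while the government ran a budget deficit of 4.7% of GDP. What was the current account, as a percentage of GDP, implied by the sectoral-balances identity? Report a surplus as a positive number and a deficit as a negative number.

0.4

By the sectoral-balances identity, CA = (S_private - I) + (T - G).
Private balance = 22.0 - 16.9 = 5.1
Government balance (T - G) = -4.7
CA = 5.1 + (-4.7) = 0.4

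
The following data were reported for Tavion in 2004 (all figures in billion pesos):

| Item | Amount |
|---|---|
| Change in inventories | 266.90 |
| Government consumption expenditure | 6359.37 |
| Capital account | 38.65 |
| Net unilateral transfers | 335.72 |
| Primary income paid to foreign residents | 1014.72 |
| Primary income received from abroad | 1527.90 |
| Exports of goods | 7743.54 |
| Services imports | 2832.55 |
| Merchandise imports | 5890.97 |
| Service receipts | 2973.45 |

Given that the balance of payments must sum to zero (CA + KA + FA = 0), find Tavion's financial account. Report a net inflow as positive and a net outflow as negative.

Goods balance = 7743.54 - 5890.97 = 1852.57
Services balance = 2973.45 - 2832.55 = 140.90
Trade balance (goods + services) = 1852.57 + 140.90 = 1993.47
Net primary income = 1527.90 - 1014.72 = 513.18
Net secondary income = 335.72
Current account = 1993.47 + 513.18 + 335.72 = 2842.37
Financial account = -(2842.37 + 38.65) = -2881.02

-2881.02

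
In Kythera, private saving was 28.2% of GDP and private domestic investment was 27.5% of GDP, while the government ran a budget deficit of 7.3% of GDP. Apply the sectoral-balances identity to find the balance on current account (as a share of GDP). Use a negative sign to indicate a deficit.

-6.6

By the sectoral-balances identity, CA = (S_private - I) + (T - G).
Private balance = 28.2 - 27.5 = 0.7
Government balance (T - G) = -7.3
CA = 0.7 + (-7.3) = -6.6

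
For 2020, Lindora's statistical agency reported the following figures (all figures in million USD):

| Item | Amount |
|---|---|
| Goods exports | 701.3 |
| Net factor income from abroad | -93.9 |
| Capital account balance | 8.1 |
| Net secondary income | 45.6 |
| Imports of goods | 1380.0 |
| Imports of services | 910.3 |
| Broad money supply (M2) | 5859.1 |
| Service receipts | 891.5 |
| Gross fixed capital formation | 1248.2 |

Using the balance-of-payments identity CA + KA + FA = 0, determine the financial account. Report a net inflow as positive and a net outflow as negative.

Goods balance = 701.3 - 1380.0 = -678.7
Services balance = 891.5 - 910.3 = -18.8
Trade balance (goods + services) = -678.7 + (-18.8) = -697.5
Net primary income = -93.9
Net secondary income = 45.6
Current account = -697.5 + (-93.9) + 45.6 = -745.8
Financial account = -(-745.8 + 8.1) = 737.7

737.7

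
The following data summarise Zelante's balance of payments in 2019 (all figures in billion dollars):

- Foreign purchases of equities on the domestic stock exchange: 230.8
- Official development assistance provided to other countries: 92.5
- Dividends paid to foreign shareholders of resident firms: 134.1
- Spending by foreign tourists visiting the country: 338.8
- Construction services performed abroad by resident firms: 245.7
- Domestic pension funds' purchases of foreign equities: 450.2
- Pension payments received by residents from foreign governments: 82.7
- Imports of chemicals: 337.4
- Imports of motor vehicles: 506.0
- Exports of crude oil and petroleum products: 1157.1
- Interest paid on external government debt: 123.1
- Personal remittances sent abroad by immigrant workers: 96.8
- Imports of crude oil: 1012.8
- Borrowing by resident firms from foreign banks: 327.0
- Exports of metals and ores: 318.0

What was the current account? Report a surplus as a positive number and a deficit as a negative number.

-160.4

Goods: -506.0 + 318.0 + 1157.1 - 337.4 - 1012.8 = -381.1
Services: 245.7 + 338.8 = 584.5
Primary income: -134.1 - 123.1 = -257.2
Secondary income: 82.7 - 96.8 - 92.5 = -106.6
Current account = (-381.1) + 584.5 + (-257.2) + (-106.6) = -160.4
(Excluded from the current account — financial account: foreign purchases of equities on the domestic stock exchange 230.8, domestic pension funds' purchases of foreign equities 450.2, borrowing by resident firms from foreign banks 327.0.)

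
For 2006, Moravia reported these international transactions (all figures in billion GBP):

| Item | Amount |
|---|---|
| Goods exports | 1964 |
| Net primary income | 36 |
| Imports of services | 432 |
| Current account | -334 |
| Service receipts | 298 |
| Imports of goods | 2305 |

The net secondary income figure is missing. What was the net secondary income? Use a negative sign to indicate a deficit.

Current account = goods balance + services balance + net primary income + net secondary income
Sum of the known components = -439
Net secondary income = CA - (known components) = -334 - (-439) = 105

105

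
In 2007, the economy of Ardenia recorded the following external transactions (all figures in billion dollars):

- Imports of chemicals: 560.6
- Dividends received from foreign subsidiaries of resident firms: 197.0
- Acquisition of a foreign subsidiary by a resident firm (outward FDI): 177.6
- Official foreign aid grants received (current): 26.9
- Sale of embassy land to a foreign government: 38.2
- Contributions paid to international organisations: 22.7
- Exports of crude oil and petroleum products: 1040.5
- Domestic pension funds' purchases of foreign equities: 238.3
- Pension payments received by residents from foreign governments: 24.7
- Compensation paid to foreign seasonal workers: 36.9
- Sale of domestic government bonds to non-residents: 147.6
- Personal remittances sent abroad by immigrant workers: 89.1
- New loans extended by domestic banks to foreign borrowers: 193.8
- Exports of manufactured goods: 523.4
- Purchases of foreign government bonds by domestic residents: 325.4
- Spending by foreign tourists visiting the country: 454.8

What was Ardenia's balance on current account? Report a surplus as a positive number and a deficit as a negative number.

1558.0

Goods: 1040.5 + 523.4 - 560.6 = 1003.3
Services: 454.8
Primary income: 197.0 - 36.9 = 160.1
Secondary income: -89.1 + 26.9 + 24.7 - 22.7 = -60.2
Current account = 1003.3 + 454.8 + 160.1 + (-60.2) = 1558.0
(Excluded from the current account — financial account: acquisition of a foreign subsidiary by a resident firm (outward FDI) 177.6, domestic pension funds' purchases of foreign equities 238.3, sale of domestic government bonds to non-residents 147.6, new loans extended by domestic banks to foreign borrowers 193.8, purchases of foreign government bonds by domestic residents 325.4; capital account: sale of embassy land to a foreign government 38.2.)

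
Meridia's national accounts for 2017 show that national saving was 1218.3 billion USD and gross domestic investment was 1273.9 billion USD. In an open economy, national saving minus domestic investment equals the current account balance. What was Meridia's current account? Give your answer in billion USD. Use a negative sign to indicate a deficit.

-55.6

S - I = CA (net lending to the rest of the world).
CA = S - I = 1218.3 - 1273.9 = -55.6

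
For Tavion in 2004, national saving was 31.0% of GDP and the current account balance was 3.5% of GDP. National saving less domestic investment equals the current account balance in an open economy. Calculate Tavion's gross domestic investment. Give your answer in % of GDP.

27.5

I = S - CA = 31.0 - 3.5 = 27.5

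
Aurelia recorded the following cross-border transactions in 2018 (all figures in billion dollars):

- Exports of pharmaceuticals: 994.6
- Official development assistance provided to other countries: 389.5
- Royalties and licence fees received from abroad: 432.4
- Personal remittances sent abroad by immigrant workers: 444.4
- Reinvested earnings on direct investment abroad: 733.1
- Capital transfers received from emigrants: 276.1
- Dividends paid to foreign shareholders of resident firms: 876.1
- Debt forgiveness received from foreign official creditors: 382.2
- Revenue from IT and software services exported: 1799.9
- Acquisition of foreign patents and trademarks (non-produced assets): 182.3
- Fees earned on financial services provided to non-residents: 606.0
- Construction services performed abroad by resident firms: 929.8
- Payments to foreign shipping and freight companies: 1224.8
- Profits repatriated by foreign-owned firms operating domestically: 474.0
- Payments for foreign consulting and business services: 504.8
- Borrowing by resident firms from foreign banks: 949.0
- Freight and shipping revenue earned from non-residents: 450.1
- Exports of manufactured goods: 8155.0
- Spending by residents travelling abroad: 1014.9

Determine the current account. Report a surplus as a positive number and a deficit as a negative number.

9172.4

Goods: 8155.0 + 994.6 = 9149.6
Services: -1224.8 - 504.8 + 929.8 - 1014.9 + 606.0 + 1799.9 + 432.4 + 450.1 = 1473.7
Primary income: -876.1 + 733.1 - 474.0 = -617.0
Secondary income: -444.4 - 389.5 = -833.9
Current account = 9149.6 + 1473.7 + (-617.0) + (-833.9) = 9172.4
(Excluded from the current account — capital account: capital transfers received from emigrants 276.1, debt forgiveness received from foreign official creditors 382.2, acquisition of foreign patents and trademarks (non-produced assets) 182.3; financial account: borrowing by resident firms from foreign banks 949.0.)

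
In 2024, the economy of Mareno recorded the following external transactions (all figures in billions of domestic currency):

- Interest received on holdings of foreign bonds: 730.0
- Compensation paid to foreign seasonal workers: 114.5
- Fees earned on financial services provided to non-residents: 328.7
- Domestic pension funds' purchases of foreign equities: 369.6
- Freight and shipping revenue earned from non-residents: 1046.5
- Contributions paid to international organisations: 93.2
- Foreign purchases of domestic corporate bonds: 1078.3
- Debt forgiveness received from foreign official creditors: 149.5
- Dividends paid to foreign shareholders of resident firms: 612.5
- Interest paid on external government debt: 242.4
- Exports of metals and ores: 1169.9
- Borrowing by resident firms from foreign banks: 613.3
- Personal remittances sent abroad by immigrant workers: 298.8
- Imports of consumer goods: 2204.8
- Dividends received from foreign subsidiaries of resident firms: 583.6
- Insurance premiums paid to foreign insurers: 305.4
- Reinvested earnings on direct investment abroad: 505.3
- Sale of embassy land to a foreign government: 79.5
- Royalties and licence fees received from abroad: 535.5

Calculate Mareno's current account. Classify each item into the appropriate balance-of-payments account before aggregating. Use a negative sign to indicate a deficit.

Goods: 1169.9 - 2204.8 = -1034.9
Services: 535.5 + 1046.5 - 305.4 + 328.7 = 1605.3
Primary income: 730.0 + 505.3 - 612.5 - 114.5 - 242.4 + 583.6 = 849.5
Secondary income: -93.2 - 298.8 = -392.0
Current account = (-1034.9) + 1605.3 + 849.5 + (-392.0) = 1027.9
(Excluded from the current account — financial account: domestic pension funds' purchases of foreign equities 369.6, foreign purchases of domestic corporate bonds 1078.3, borrowing by resident firms from foreign banks 613.3; capital account: debt forgiveness received from foreign official creditors 149.5, sale of embassy land to a foreign government 79.5.)

1027.9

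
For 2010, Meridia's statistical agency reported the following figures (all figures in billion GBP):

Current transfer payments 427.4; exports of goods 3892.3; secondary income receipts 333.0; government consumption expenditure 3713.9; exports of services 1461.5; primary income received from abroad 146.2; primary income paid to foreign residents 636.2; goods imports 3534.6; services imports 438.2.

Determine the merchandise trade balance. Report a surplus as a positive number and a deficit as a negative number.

Goods balance = 3892.3 - 3534.6 = 357.7

357.7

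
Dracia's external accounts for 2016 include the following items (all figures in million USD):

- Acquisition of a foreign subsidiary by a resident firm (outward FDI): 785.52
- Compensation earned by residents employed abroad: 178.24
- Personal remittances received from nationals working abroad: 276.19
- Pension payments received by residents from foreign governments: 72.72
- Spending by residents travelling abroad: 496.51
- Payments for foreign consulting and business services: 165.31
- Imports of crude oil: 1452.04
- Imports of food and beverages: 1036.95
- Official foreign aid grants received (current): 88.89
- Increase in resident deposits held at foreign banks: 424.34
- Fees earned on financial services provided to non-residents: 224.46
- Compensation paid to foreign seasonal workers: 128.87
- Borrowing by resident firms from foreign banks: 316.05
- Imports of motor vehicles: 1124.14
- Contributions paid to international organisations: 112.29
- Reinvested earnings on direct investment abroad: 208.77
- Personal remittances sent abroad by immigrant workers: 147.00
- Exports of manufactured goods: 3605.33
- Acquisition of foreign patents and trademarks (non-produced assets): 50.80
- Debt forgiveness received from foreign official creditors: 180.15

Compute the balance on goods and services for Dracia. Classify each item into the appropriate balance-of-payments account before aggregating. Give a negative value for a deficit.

-445.16

Goods: -1452.04 - 1036.95 + 3605.33 - 1124.14 = -7.80
Services: 224.46 - 496.51 - 165.31 = -437.36
Trade balance = -7.80 + (-437.36) = -445.16
(Excluded from the trade balance — financial account: acquisition of a foreign subsidiary by a resident firm (outward FDI) 785.52, increase in resident deposits held at foreign banks 424.34, borrowing by resident firms from foreign banks 316.05; primary income: compensation earned by residents employed abroad 178.24, compensation paid to foreign seasonal workers 128.87, reinvested earnings on direct investment abroad 208.77; secondary income: personal remittances received from nationals working abroad 276.19, pension payments received by residents from foreign governments 72.72, official foreign aid grants received (current) 88.89, contributions paid to international organisations 112.29, personal remittances sent abroad by immigrant workers 147.00; capital account: acquisition of foreign patents and trademarks (non-produced assets) 50.80, debt forgiveness received from foreign official creditors 180.15.)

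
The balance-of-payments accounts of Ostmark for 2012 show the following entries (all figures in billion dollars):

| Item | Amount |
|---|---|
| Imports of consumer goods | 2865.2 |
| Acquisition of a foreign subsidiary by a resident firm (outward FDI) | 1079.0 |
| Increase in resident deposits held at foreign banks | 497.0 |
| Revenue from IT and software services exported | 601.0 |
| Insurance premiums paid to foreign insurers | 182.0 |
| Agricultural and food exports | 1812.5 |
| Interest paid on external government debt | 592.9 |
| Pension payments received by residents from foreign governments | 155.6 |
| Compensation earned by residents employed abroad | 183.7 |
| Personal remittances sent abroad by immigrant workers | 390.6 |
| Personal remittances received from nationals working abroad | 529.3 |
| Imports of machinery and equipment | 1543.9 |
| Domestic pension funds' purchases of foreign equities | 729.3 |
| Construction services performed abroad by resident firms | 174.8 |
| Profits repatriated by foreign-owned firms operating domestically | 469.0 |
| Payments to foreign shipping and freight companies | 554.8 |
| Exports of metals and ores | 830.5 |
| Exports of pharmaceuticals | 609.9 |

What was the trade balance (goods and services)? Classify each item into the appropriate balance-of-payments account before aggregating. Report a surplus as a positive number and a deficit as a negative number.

Goods: 1812.5 - 1543.9 + 830.5 + 609.9 - 2865.2 = -1156.2
Services: 174.8 + 601.0 - 182.0 - 554.8 = 39.0
Trade balance = -1156.2 + 39.0 = -1117.2
(Excluded from the trade balance — financial account: acquisition of a foreign subsidiary by a resident firm (outward FDI) 1079.0, increase in resident deposits held at foreign banks 497.0, domestic pension funds' purchases of foreign equities 729.3; primary income: interest paid on external government debt 592.9, compensation earned by residents employed abroad 183.7, profits repatriated by foreign-owned firms operating domestically 469.0; secondary income: pension payments received by residents from foreign governments 155.6, personal remittances sent abroad by immigrant workers 390.6, personal remittances received from nationals working abroad 529.3.)

-1117.2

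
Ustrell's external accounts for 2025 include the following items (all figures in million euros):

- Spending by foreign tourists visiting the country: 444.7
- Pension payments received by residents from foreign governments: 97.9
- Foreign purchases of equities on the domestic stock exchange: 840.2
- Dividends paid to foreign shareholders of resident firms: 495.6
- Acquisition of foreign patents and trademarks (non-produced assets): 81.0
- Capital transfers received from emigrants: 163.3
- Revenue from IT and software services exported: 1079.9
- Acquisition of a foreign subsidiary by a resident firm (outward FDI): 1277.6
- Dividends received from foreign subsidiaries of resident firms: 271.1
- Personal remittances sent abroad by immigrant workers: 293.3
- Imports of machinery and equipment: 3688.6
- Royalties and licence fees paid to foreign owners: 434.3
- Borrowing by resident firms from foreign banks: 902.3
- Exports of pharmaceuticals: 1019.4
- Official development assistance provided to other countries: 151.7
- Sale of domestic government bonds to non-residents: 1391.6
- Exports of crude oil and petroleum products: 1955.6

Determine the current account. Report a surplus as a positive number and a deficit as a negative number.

Goods: 1019.4 - 3688.6 + 1955.6 = -713.6
Services: 1079.9 - 434.3 + 444.7 = 1090.3
Primary income: 271.1 - 495.6 = -224.5
Secondary income: -151.7 - 293.3 + 97.9 = -347.1
Current account = (-713.6) + 1090.3 + (-224.5) + (-347.1) = -194.9
(Excluded from the current account — financial account: foreign purchases of equities on the domestic stock exchange 840.2, acquisition of a foreign subsidiary by a resident firm (outward FDI) 1277.6, borrowing by resident firms from foreign banks 902.3, sale of domestic government bonds to non-residents 1391.6; capital account: acquisition of foreign patents and trademarks (non-produced assets) 81.0, capital transfers received from emigrants 163.3.)

-194.9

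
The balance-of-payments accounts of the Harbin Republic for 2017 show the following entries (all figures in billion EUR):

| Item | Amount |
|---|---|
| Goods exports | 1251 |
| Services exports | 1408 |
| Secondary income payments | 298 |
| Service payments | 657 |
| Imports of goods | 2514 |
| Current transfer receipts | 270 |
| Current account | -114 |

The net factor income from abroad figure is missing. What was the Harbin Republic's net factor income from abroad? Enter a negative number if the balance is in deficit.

426

Current account = goods balance + services balance + net primary income + net secondary income
Sum of the known components = -540
Net factor income from abroad = CA - (known components) = -114 - (-540) = 426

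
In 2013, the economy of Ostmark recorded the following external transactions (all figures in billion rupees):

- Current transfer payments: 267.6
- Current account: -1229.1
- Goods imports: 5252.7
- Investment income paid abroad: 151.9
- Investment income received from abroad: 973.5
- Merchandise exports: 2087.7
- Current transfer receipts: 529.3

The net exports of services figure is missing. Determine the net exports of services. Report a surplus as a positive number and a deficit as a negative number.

Current account = goods balance + services balance + net primary income + net secondary income
Sum of the known components = -2081.7
Net exports of services = CA - (known components) = -1229.1 - (-2081.7) = 852.6

852.6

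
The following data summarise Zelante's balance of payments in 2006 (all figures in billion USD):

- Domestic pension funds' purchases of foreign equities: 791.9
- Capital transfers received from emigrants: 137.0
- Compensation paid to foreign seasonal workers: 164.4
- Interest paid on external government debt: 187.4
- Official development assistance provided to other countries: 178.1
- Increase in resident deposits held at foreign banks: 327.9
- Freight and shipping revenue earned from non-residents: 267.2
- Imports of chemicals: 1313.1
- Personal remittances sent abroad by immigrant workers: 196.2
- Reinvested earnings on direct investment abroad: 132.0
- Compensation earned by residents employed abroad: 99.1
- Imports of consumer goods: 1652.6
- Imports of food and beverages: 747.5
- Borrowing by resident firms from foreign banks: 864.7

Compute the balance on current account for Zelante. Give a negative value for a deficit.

Goods: -1652.6 - 747.5 - 1313.1 = -3713.2
Services: 267.2
Primary income: -164.4 + 99.1 + 132.0 - 187.4 = -120.7
Secondary income: -178.1 - 196.2 = -374.3
Current account = (-3713.2) + 267.2 + (-120.7) + (-374.3) = -3941.0
(Excluded from the current account — financial account: domestic pension funds' purchases of foreign equities 791.9, increase in resident deposits held at foreign banks 327.9, borrowing by resident firms from foreign banks 864.7; capital account: capital transfers received from emigrants 137.0.)

-3941.0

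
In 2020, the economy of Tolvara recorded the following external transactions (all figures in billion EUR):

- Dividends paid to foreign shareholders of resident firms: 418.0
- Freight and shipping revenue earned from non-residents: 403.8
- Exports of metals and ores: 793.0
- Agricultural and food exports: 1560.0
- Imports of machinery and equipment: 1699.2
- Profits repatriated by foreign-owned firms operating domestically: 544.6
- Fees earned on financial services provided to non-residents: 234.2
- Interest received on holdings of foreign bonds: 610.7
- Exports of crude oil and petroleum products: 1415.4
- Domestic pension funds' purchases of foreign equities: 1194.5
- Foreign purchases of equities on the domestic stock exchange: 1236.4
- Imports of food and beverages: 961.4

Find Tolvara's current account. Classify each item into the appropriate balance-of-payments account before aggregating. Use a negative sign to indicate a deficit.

1393.9

Goods: -961.4 + 1415.4 + 793.0 - 1699.2 + 1560.0 = 1107.8
Services: 403.8 + 234.2 = 638.0
Primary income: -418.0 + 610.7 - 544.6 = -351.9
Current account = 1107.8 + 638.0 + (-351.9) = 1393.9
(Excluded from the current account — financial account: domestic pension funds' purchases of foreign equities 1194.5, foreign purchases of equities on the domestic stock exchange 1236.4.)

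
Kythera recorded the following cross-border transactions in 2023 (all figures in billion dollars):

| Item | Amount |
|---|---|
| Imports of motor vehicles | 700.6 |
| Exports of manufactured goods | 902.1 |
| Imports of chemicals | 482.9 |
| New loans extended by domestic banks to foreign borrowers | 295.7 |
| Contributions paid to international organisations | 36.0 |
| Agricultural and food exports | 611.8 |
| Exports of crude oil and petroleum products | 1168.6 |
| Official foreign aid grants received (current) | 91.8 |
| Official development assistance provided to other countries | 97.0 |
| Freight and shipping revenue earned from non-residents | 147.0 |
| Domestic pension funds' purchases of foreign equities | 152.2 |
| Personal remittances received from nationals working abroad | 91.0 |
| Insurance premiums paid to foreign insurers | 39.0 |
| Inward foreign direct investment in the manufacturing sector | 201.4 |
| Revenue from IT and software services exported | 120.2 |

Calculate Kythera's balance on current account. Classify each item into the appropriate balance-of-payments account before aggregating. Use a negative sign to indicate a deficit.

Goods: 902.1 + 1168.6 - 482.9 - 700.6 + 611.8 = 1499.0
Services: 120.2 - 39.0 + 147.0 = 228.2
Secondary income: -36.0 - 97.0 + 91.8 + 91.0 = 49.8
Current account = 1499.0 + 228.2 + 49.8 = 1777.0
(Excluded from the current account — financial account: new loans extended by domestic banks to foreign borrowers 295.7, domestic pension funds' purchases of foreign equities 152.2, inward foreign direct investment in the manufacturing sector 201.4.)

1777.0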